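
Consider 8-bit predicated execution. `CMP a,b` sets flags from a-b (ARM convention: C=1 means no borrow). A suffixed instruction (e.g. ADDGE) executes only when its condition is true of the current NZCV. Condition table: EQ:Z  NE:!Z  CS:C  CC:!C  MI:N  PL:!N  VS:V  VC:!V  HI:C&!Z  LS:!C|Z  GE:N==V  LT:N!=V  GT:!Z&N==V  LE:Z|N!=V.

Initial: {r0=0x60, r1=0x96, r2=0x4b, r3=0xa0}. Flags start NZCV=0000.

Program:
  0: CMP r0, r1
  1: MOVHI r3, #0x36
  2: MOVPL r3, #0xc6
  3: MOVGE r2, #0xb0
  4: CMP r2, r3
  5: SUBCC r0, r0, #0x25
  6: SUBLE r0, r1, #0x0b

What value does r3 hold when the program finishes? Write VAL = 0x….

[0] flags=1001 → (cmp)
[1] flags=1001 HI?F → skip
[2] flags=1001 PL?F → skip
[3] flags=1001 GE?T → r2=0xb0
[4] flags=0010 → (cmp)
[5] flags=0010 CC?F → skip
[6] flags=0010 LE?F → skip

VAL = 0xa0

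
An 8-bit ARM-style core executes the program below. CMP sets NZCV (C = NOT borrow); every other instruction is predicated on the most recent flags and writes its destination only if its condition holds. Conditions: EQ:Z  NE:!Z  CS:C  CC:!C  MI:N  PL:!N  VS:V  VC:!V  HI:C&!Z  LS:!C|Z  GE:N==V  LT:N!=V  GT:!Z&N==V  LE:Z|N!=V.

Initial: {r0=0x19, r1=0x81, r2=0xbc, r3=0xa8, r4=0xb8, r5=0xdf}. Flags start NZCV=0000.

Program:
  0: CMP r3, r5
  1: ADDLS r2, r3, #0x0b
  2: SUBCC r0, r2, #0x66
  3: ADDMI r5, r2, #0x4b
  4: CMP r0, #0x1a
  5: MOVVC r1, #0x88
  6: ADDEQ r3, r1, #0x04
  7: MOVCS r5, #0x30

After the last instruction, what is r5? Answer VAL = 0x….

0: ✓ CMP  NZCV=1000
1: ✓ ADDLS  r2←0xb3
2: ✓ SUBCC  r0←0x4d
3: ✓ ADDMI  r5←0xfe
4: ✓ CMP  NZCV=0010
5: ✓ MOVVC  r1←0x88
6: · ADDEQ
7: ✓ MOVCS  r5←0x30

VAL = 0x30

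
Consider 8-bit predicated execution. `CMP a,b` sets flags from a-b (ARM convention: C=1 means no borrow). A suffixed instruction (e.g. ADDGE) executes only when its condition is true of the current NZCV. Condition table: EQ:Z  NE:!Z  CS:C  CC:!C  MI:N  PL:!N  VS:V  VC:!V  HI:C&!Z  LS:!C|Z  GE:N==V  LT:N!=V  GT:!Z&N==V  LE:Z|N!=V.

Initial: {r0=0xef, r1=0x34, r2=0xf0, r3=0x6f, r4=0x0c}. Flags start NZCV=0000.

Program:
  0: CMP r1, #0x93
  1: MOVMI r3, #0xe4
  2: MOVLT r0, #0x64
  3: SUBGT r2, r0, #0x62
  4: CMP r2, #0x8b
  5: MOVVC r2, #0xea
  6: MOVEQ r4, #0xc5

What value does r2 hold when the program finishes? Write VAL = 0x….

[0] flags=1001 → (cmp)
[1] flags=1001 MI?T → r3=0xe4
[2] flags=1001 LT?F → skip
[3] flags=1001 GT?T → r2=0x8d
[4] flags=0010 → (cmp)
[5] flags=0010 VC?T → r2=0xea
[6] flags=0010 EQ?F → skip

VAL = 0xea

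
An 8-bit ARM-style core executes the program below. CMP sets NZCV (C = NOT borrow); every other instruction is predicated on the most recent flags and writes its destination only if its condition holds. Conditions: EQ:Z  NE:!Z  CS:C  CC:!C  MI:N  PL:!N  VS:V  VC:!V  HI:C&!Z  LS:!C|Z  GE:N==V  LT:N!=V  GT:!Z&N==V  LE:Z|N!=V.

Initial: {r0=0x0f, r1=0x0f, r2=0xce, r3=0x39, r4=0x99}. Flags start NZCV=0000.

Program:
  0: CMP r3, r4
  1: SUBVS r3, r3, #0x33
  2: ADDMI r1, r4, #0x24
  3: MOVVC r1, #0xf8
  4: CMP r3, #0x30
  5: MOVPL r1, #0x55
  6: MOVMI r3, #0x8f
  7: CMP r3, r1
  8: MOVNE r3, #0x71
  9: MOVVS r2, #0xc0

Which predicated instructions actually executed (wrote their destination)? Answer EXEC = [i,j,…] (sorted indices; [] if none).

0: ✓ CMP  NZCV=1001
1: ✓ SUBVS  r3←0x06
2: ✓ ADDMI  r1←0xbd
3: · MOVVC
4: ✓ CMP  NZCV=1000
5: · MOVPL
6: ✓ MOVMI  r3←0x8f
7: ✓ CMP  NZCV=1000
8: ✓ MOVNE  r3←0x71
9: · MOVVS

EXEC = [1,2,6,8]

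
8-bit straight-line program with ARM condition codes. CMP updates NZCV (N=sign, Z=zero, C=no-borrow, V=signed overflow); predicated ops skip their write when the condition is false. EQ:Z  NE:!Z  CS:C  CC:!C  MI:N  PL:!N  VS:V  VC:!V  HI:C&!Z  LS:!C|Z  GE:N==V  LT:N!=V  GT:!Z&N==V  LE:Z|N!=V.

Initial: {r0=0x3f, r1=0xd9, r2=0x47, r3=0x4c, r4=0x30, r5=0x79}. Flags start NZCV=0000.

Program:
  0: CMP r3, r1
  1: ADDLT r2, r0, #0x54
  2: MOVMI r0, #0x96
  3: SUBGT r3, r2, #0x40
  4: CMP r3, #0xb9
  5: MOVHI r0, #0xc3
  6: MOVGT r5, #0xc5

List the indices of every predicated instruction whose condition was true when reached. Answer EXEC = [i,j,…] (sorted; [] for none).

[0] flags=0000 → (cmp)
[1] flags=0000 LT?F → skip
[2] flags=0000 MI?F → skip
[3] flags=0000 GT?T → r3=0x07
[4] flags=0000 → (cmp)
[5] flags=0000 HI?F → skip
[6] flags=0000 GT?T → r5=0xc5

EXEC = [3,6]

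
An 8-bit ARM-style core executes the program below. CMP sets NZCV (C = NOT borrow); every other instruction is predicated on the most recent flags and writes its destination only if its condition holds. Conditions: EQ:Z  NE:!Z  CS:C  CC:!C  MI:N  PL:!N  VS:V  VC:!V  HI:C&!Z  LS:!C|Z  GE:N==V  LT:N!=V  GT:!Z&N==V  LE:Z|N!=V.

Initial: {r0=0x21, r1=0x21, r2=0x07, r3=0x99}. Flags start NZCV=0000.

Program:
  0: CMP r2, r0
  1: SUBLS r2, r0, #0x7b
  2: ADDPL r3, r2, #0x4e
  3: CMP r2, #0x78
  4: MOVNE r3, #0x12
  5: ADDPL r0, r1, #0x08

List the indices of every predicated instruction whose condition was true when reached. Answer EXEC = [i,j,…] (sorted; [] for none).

EXEC = [1,4,5]

0: ✓ CMP  NZCV=1000
1: ✓ SUBLS  r2←0xa6
2: · ADDPL
3: ✓ CMP  NZCV=0011
4: ✓ MOVNE  r3←0x12
5: ✓ ADDPL  r0←0x29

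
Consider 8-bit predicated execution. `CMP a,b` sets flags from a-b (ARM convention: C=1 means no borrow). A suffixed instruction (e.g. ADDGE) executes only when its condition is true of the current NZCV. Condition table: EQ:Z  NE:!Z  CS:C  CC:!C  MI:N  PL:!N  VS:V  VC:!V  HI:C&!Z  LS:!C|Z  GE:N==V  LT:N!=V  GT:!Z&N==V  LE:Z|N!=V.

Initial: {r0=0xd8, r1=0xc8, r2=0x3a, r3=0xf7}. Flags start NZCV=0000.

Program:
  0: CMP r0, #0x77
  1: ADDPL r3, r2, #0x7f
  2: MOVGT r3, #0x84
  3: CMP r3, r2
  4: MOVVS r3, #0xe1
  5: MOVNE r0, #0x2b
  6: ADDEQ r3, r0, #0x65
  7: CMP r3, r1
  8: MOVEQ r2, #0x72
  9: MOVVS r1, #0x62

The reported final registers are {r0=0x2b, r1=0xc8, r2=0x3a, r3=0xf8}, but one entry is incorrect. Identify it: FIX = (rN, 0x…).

FIX = (r3, 0xe1)

[0] flags=0011 → (cmp)
[1] flags=0011 PL?T → r3=0xb9
[2] flags=0011 GT?F → skip
[3] flags=0011 → (cmp)
[4] flags=0011 VS?T → r3=0xe1
[5] flags=0011 NE?T → r0=0x2b
[6] flags=0011 EQ?F → skip
[7] flags=0010 → (cmp)
[8] flags=0010 EQ?F → skip
[9] flags=0010 VS?F → skip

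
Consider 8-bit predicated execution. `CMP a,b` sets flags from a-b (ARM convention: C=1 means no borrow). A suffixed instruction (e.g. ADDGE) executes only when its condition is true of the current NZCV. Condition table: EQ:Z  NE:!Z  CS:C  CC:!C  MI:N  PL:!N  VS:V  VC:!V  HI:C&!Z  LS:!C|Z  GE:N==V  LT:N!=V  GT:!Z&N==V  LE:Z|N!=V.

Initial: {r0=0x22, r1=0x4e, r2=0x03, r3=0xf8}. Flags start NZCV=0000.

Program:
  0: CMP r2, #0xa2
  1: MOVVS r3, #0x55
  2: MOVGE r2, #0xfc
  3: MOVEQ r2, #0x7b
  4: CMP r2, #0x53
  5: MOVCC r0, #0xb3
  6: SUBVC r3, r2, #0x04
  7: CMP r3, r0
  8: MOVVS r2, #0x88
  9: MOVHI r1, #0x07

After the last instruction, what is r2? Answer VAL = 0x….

[0] flags=0000 → (cmp)
[1] flags=0000 VS?F → skip
[2] flags=0000 GE?T → r2=0xfc
[3] flags=0000 EQ?F → skip
[4] flags=1010 → (cmp)
[5] flags=1010 CC?F → skip
[6] flags=1010 VC?T → r3=0xf8
[7] flags=1010 → (cmp)
[8] flags=1010 VS?F → skip
[9] flags=1010 HI?T → r1=0x07

VAL = 0xfc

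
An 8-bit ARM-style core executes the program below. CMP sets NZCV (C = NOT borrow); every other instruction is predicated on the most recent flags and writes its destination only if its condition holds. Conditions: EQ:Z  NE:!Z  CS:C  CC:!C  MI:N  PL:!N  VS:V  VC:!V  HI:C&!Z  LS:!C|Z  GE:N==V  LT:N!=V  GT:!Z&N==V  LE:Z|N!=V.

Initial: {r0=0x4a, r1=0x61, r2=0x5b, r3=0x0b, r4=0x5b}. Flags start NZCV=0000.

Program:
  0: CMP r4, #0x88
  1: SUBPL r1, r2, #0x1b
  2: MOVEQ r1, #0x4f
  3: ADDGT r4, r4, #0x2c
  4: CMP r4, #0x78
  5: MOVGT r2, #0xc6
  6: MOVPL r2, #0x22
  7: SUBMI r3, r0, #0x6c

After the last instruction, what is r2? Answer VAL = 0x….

VAL = 0x22

0: ✓ CMP  NZCV=1001
1: · SUBPL
2: · MOVEQ
3: ✓ ADDGT  r4←0x87
4: ✓ CMP  NZCV=0011
5: · MOVGT
6: ✓ MOVPL  r2←0x22
7: · SUBMI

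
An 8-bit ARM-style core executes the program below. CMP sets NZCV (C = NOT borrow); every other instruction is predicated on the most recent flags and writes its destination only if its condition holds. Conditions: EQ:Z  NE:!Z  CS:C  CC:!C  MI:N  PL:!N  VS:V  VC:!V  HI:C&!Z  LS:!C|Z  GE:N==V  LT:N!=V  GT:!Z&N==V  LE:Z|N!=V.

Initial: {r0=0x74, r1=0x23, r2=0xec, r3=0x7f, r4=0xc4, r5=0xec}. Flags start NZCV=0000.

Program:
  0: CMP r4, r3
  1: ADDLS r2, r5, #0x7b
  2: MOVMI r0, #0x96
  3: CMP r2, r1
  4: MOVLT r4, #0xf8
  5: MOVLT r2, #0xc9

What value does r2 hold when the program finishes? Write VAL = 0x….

[0] flags=0011 → (cmp)
[1] flags=0011 LS?F → skip
[2] flags=0011 MI?F → skip
[3] flags=1010 → (cmp)
[4] flags=1010 LT?T → r4=0xf8
[5] flags=1010 LT?T → r2=0xc9

VAL = 0xc9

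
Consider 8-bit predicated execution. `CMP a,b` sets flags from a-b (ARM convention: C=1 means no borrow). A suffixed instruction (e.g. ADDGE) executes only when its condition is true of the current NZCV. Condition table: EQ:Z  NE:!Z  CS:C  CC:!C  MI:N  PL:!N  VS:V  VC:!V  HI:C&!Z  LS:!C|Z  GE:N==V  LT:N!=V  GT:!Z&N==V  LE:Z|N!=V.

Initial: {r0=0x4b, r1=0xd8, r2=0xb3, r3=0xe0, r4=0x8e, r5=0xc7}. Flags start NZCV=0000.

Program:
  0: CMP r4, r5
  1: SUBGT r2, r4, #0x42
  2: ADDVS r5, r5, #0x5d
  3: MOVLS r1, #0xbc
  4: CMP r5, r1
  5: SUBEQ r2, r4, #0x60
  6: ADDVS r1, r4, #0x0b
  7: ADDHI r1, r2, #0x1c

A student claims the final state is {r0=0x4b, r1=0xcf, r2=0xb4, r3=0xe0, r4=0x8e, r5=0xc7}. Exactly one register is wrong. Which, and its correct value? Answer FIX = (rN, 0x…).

[0] flags=1000 → (cmp)
[1] flags=1000 GT?F → skip
[2] flags=1000 VS?F → skip
[3] flags=1000 LS?T → r1=0xbc
[4] flags=0010 → (cmp)
[5] flags=0010 EQ?F → skip
[6] flags=0010 VS?F → skip
[7] flags=0010 HI?T → r1=0xcf

FIX = (r2, 0xb3)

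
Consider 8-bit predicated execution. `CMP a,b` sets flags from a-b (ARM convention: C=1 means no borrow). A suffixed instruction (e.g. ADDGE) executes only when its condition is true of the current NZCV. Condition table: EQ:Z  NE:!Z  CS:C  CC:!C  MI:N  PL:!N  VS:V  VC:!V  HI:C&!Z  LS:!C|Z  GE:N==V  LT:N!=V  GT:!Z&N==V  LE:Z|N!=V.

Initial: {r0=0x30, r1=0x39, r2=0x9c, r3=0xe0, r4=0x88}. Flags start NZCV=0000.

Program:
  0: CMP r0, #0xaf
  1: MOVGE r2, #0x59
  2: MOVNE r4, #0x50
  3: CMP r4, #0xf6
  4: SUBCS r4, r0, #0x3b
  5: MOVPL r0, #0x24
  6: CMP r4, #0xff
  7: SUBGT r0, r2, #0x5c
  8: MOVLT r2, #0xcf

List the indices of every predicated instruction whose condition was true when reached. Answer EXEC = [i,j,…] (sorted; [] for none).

[0] flags=1001 → (cmp)
[1] flags=1001 GE?T → r2=0x59
[2] flags=1001 NE?T → r4=0x50
[3] flags=0000 → (cmp)
[4] flags=0000 CS?F → skip
[5] flags=0000 PL?T → r0=0x24
[6] flags=0000 → (cmp)
[7] flags=0000 GT?T → r0=0xfd
[8] flags=0000 LT?F → skip

EXEC = [1,2,5,7]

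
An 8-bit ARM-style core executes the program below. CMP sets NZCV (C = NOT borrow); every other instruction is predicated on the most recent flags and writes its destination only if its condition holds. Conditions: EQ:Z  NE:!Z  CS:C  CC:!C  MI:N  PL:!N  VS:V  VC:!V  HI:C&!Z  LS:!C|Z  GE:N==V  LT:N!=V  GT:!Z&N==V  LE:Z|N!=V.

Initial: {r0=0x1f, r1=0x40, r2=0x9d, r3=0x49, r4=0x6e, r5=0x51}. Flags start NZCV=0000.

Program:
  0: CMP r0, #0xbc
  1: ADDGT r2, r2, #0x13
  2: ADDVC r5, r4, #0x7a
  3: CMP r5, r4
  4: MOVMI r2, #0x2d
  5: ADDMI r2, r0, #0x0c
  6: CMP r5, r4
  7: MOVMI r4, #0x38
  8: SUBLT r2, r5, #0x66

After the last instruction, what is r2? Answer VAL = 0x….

VAL = 0x82

0: ✓ CMP  NZCV=0000
1: ✓ ADDGT  r2←0xb0
2: ✓ ADDVC  r5←0xe8
3: ✓ CMP  NZCV=0011
4: · MOVMI
5: · ADDMI
6: ✓ CMP  NZCV=0011
7: · MOVMI
8: ✓ SUBLT  r2←0x82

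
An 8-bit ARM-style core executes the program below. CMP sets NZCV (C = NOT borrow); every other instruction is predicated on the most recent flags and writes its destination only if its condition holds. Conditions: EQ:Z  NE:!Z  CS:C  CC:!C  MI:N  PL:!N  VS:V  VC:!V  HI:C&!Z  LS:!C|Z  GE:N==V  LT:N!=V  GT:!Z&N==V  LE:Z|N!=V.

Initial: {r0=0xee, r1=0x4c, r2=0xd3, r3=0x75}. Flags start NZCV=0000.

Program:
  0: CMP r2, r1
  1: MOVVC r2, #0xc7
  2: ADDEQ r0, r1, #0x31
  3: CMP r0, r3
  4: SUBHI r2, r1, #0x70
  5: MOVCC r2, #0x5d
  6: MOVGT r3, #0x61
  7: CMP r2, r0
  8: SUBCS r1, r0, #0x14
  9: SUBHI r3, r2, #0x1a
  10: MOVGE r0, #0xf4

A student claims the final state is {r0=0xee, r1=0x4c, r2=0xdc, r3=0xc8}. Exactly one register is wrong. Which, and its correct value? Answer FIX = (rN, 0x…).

FIX = (r3, 0x75)

[0] flags=1010 → (cmp)
[1] flags=1010 VC?T → r2=0xc7
[2] flags=1010 EQ?F → skip
[3] flags=0011 → (cmp)
[4] flags=0011 HI?T → r2=0xdc
[5] flags=0011 CC?F → skip
[6] flags=0011 GT?F → skip
[7] flags=1000 → (cmp)
[8] flags=1000 CS?F → skip
[9] flags=1000 HI?F → skip
[10] flags=1000 GE?F → skip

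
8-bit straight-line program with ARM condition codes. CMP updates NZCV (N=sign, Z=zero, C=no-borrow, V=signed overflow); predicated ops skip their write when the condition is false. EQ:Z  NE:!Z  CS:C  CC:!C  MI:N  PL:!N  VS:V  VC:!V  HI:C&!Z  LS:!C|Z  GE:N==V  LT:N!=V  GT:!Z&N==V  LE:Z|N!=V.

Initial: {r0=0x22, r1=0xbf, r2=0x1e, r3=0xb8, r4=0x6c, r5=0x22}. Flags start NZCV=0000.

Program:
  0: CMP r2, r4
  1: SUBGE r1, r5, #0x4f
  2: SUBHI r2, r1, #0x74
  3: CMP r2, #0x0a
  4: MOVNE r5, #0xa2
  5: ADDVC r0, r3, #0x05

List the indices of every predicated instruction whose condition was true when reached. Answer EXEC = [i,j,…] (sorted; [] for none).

EXEC = [4,5]

0: ✓ CMP  NZCV=1000
1: · SUBGE
2: · SUBHI
3: ✓ CMP  NZCV=0010
4: ✓ MOVNE  r5←0xa2
5: ✓ ADDVC  r0←0xbd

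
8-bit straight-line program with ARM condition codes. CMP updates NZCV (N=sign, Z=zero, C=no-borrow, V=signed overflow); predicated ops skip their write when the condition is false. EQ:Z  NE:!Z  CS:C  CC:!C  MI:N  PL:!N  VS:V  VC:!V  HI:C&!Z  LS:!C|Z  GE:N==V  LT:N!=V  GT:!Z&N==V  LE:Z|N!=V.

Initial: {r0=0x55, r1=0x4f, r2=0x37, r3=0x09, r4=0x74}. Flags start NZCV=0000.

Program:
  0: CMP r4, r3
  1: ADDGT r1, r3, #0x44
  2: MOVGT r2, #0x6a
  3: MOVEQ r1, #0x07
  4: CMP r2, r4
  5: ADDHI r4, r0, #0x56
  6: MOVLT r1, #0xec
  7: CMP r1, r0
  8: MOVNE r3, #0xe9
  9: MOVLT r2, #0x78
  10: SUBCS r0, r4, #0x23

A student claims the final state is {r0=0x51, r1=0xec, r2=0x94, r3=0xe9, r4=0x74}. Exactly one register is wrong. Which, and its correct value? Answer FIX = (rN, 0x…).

FIX = (r2, 0x78)

[0] flags=0010 → (cmp)
[1] flags=0010 GT?T → r1=0x4d
[2] flags=0010 GT?T → r2=0x6a
[3] flags=0010 EQ?F → skip
[4] flags=1000 → (cmp)
[5] flags=1000 HI?F → skip
[6] flags=1000 LT?T → r1=0xec
[7] flags=1010 → (cmp)
[8] flags=1010 NE?T → r3=0xe9
[9] flags=1010 LT?T → r2=0x78
[10] flags=1010 CS?T → r0=0x51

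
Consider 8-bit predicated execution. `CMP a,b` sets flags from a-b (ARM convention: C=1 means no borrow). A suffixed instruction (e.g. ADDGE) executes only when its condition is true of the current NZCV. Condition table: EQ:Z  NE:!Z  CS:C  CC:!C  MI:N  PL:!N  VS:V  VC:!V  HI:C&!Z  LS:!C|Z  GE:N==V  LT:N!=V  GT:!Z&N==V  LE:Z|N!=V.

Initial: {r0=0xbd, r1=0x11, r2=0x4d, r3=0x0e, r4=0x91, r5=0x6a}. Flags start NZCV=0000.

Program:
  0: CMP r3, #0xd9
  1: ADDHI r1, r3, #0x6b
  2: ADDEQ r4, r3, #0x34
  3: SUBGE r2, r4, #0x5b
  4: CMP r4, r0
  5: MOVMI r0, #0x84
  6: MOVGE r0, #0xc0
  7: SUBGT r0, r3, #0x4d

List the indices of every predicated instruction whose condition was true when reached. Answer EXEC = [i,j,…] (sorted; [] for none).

[0] flags=0000 → (cmp)
[1] flags=0000 HI?F → skip
[2] flags=0000 EQ?F → skip
[3] flags=0000 GE?T → r2=0x36
[4] flags=1000 → (cmp)
[5] flags=1000 MI?T → r0=0x84
[6] flags=1000 GE?F → skip
[7] flags=1000 GT?F → skip

EXEC = [3,5]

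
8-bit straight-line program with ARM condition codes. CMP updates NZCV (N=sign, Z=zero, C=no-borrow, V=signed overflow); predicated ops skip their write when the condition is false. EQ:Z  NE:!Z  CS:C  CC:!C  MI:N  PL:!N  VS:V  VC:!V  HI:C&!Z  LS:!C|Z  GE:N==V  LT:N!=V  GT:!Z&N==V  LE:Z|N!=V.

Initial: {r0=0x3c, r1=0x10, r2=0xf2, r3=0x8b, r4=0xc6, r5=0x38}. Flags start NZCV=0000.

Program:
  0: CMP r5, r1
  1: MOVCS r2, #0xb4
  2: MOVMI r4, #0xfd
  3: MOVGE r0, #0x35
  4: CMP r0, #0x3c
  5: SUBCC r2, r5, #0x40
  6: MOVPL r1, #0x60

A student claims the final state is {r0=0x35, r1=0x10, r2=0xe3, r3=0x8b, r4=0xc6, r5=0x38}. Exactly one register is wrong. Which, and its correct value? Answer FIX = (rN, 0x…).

FIX = (r2, 0xf8)

[0] flags=0010 → (cmp)
[1] flags=0010 CS?T → r2=0xb4
[2] flags=0010 MI?F → skip
[3] flags=0010 GE?T → r0=0x35
[4] flags=1000 → (cmp)
[5] flags=1000 CC?T → r2=0xf8
[6] flags=1000 PL?F → skip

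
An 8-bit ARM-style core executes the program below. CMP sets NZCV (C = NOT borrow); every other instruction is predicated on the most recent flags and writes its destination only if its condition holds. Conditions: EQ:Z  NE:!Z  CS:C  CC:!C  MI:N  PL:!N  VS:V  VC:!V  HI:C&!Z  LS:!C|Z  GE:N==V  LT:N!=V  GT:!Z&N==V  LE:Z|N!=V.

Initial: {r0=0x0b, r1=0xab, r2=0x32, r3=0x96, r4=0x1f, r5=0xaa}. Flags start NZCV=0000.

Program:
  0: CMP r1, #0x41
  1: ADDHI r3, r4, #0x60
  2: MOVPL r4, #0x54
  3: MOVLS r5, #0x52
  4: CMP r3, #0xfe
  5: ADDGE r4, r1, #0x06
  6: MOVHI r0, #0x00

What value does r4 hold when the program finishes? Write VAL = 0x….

VAL = 0xb1

[0] flags=0011 → (cmp)
[1] flags=0011 HI?T → r3=0x7f
[2] flags=0011 PL?T → r4=0x54
[3] flags=0011 LS?F → skip
[4] flags=1001 → (cmp)
[5] flags=1001 GE?T → r4=0xb1
[6] flags=1001 HI?F → skip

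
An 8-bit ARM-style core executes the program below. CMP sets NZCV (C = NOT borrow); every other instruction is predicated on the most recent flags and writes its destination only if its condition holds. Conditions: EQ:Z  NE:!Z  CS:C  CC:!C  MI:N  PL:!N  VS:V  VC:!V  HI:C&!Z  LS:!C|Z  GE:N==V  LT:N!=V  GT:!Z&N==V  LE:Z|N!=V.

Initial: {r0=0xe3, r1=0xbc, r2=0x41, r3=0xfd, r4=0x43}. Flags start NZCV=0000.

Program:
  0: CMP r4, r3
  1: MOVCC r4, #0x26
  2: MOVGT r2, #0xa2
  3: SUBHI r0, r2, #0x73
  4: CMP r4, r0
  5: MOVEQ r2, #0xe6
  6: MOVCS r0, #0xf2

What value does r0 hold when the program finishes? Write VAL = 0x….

[0] flags=0000 → (cmp)
[1] flags=0000 CC?T → r4=0x26
[2] flags=0000 GT?T → r2=0xa2
[3] flags=0000 HI?F → skip
[4] flags=0000 → (cmp)
[5] flags=0000 EQ?F → skip
[6] flags=0000 CS?F → skip

VAL = 0xe3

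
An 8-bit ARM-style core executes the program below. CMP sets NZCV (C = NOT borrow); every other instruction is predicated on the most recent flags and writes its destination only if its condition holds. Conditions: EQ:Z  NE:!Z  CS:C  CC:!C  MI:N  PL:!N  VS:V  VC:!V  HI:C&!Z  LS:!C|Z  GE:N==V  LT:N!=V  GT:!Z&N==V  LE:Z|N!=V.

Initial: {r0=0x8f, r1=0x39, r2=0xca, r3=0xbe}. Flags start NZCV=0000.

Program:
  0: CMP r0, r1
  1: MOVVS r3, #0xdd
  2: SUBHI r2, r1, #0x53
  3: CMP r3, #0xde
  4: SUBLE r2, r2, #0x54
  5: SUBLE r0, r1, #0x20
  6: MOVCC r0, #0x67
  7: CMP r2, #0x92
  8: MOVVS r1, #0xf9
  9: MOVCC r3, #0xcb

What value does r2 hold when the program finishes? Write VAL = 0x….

[0] flags=0011 → (cmp)
[1] flags=0011 VS?T → r3=0xdd
[2] flags=0011 HI?T → r2=0xe6
[3] flags=1000 → (cmp)
[4] flags=1000 LE?T → r2=0x92
[5] flags=1000 LE?T → r0=0x19
[6] flags=1000 CC?T → r0=0x67
[7] flags=0110 → (cmp)
[8] flags=0110 VS?F → skip
[9] flags=0110 CC?F → skip

VAL = 0x92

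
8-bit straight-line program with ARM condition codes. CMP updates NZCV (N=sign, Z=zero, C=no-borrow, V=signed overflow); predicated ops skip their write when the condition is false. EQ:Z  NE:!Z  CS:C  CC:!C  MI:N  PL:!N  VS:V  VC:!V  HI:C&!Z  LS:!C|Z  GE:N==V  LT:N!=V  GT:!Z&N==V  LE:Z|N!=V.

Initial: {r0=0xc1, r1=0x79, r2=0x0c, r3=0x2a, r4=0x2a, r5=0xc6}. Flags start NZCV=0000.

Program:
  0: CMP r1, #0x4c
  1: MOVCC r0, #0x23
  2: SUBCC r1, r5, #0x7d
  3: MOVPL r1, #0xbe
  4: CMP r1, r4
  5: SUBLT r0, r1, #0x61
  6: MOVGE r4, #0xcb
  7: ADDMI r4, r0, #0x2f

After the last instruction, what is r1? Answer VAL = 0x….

VAL = 0xbe

0: ✓ CMP  NZCV=0010
1: · MOVCC
2: · SUBCC
3: ✓ MOVPL  r1←0xbe
4: ✓ CMP  NZCV=1010
5: ✓ SUBLT  r0←0x5d
6: · MOVGE
7: ✓ ADDMI  r4←0x8c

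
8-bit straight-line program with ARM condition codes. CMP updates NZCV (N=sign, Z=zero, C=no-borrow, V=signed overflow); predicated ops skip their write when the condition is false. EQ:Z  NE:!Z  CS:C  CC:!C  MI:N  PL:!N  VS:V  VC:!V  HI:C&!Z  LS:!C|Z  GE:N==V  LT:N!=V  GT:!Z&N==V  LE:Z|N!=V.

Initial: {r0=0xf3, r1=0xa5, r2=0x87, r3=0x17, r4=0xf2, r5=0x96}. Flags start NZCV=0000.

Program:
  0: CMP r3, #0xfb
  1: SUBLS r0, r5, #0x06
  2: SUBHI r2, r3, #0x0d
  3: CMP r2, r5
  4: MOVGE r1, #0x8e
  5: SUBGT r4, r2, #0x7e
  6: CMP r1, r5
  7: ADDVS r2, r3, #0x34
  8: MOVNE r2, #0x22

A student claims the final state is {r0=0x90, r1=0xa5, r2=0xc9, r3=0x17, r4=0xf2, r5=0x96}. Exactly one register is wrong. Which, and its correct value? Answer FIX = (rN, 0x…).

0: ✓ CMP  NZCV=0000
1: ✓ SUBLS  r0←0x90
2: · SUBHI
3: ✓ CMP  NZCV=1000
4: · MOVGE
5: · SUBGT
6: ✓ CMP  NZCV=0010
7: · ADDVS
8: ✓ MOVNE  r2←0x22

FIX = (r2, 0x22)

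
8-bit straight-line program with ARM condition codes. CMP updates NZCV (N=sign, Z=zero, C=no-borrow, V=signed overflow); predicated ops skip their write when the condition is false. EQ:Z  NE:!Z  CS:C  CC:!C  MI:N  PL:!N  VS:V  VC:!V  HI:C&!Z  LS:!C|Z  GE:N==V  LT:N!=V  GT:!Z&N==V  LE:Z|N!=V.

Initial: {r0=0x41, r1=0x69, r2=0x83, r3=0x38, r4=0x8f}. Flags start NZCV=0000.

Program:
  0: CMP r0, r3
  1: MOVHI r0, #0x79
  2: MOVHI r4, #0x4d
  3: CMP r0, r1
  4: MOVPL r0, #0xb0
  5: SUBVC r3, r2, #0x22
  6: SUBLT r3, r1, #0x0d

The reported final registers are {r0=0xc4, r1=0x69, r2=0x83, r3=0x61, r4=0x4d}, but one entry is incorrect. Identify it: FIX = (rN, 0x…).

FIX = (r0, 0xb0)

0: ✓ CMP  NZCV=0010
1: ✓ MOVHI  r0←0x79
2: ✓ MOVHI  r4←0x4d
3: ✓ CMP  NZCV=0010
4: ✓ MOVPL  r0←0xb0
5: ✓ SUBVC  r3←0x61
6: · SUBLT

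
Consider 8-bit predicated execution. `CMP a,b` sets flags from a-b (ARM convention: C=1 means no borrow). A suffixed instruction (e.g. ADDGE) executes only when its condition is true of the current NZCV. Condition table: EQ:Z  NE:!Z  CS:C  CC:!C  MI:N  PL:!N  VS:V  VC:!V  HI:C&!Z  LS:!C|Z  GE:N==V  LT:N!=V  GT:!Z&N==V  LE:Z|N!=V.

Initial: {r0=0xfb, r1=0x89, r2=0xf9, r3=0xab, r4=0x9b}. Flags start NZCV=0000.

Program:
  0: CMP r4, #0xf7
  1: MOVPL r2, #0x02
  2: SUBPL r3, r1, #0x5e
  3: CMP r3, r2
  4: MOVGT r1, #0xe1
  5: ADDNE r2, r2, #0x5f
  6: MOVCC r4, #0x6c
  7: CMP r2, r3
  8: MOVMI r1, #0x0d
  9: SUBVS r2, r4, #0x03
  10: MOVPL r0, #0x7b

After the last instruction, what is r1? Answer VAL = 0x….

VAL = 0x0d

[0] flags=1000 → (cmp)
[1] flags=1000 PL?F → skip
[2] flags=1000 PL?F → skip
[3] flags=1000 → (cmp)
[4] flags=1000 GT?F → skip
[5] flags=1000 NE?T → r2=0x58
[6] flags=1000 CC?T → r4=0x6c
[7] flags=1001 → (cmp)
[8] flags=1001 MI?T → r1=0x0d
[9] flags=1001 VS?T → r2=0x69
[10] flags=1001 PL?F → skip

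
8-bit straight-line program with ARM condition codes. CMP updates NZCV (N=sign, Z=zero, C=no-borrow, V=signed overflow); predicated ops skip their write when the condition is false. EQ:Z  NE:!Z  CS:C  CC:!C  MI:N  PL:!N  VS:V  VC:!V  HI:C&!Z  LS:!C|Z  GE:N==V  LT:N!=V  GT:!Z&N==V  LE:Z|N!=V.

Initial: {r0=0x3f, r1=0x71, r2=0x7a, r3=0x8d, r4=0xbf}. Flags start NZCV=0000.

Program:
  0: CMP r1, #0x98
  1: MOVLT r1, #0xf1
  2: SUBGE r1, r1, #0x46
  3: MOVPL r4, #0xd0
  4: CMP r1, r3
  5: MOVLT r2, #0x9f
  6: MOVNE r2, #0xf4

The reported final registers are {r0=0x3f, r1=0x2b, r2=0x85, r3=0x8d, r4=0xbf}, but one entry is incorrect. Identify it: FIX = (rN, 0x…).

FIX = (r2, 0xf4)

0: ✓ CMP  NZCV=1001
1: · MOVLT
2: ✓ SUBGE  r1←0x2b
3: · MOVPL
4: ✓ CMP  NZCV=1001
5: · MOVLT
6: ✓ MOVNE  r2←0xf4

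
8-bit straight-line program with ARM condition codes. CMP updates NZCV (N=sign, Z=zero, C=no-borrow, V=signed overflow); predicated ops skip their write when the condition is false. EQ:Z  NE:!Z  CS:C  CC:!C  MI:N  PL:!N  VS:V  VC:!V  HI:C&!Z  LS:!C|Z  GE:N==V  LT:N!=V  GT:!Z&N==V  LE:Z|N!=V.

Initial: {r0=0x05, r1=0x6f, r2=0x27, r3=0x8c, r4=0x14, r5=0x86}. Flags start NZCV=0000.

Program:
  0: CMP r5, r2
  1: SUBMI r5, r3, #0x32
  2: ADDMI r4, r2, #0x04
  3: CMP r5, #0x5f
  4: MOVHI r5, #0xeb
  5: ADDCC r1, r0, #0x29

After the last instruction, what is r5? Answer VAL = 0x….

VAL = 0xeb

0: ✓ CMP  NZCV=0011
1: · SUBMI
2: · ADDMI
3: ✓ CMP  NZCV=0011
4: ✓ MOVHI  r5←0xeb
5: · ADDCC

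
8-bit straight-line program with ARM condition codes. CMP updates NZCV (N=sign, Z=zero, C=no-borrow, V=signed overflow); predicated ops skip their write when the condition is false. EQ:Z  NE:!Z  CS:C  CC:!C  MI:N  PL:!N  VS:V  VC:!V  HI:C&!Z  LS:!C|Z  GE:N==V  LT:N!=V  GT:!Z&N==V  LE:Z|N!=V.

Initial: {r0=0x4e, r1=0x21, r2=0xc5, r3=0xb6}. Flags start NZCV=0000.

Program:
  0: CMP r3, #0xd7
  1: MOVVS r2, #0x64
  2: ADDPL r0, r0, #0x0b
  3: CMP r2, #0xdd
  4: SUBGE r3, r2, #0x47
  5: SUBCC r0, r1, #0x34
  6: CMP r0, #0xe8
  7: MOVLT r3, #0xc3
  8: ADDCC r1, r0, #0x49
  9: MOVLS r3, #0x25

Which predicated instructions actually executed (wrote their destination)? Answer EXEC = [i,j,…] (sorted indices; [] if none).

[0] flags=1000 → (cmp)
[1] flags=1000 VS?F → skip
[2] flags=1000 PL?F → skip
[3] flags=1000 → (cmp)
[4] flags=1000 GE?F → skip
[5] flags=1000 CC?T → r0=0xed
[6] flags=0010 → (cmp)
[7] flags=0010 LT?F → skip
[8] flags=0010 CC?F → skip
[9] flags=0010 LS?F → skip

EXEC = [5]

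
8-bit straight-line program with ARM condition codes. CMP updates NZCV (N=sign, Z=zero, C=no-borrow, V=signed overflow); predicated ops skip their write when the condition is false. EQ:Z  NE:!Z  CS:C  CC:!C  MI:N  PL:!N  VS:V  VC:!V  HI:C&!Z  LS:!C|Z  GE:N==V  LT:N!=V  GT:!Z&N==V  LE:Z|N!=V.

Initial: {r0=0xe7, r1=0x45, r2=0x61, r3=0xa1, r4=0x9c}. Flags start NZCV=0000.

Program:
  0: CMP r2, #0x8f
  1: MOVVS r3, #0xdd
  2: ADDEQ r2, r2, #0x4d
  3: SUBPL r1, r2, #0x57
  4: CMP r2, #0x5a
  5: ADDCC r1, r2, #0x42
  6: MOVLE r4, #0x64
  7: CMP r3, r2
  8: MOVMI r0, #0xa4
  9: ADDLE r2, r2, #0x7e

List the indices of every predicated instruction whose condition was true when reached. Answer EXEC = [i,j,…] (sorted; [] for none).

[0] flags=1001 → (cmp)
[1] flags=1001 VS?T → r3=0xdd
[2] flags=1001 EQ?F → skip
[3] flags=1001 PL?F → skip
[4] flags=0010 → (cmp)
[5] flags=0010 CC?F → skip
[6] flags=0010 LE?F → skip
[7] flags=0011 → (cmp)
[8] flags=0011 MI?F → skip
[9] flags=0011 LE?T → r2=0xdf

EXEC = [1,9]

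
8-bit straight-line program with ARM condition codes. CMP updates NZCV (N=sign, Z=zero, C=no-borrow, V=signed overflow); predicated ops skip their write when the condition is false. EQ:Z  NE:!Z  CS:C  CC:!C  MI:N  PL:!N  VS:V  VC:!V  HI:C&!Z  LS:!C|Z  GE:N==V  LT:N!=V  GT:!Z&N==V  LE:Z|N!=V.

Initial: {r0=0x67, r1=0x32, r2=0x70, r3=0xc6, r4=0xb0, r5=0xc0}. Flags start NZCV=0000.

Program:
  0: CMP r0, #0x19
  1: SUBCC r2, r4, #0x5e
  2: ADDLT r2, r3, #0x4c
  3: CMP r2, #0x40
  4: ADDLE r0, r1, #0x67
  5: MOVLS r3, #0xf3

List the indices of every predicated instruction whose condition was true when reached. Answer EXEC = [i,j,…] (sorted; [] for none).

EXEC = []

0: ✓ CMP  NZCV=0010
1: · SUBCC
2: · ADDLT
3: ✓ CMP  NZCV=0010
4: · ADDLE
5: · MOVLS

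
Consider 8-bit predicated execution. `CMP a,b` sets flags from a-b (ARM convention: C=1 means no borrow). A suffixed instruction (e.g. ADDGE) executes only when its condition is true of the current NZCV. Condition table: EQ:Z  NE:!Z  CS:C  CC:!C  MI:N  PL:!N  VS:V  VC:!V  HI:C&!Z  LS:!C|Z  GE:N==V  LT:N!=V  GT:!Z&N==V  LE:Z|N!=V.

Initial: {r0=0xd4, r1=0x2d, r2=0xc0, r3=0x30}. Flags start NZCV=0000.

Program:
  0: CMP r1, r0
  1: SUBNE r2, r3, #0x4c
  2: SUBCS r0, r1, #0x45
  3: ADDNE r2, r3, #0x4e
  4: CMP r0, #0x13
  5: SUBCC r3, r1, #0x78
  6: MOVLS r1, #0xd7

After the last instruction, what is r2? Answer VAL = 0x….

VAL = 0x7e

[0] flags=0000 → (cmp)
[1] flags=0000 NE?T → r2=0xe4
[2] flags=0000 CS?F → skip
[3] flags=0000 NE?T → r2=0x7e
[4] flags=1010 → (cmp)
[5] flags=1010 CC?F → skip
[6] flags=1010 LS?F → skip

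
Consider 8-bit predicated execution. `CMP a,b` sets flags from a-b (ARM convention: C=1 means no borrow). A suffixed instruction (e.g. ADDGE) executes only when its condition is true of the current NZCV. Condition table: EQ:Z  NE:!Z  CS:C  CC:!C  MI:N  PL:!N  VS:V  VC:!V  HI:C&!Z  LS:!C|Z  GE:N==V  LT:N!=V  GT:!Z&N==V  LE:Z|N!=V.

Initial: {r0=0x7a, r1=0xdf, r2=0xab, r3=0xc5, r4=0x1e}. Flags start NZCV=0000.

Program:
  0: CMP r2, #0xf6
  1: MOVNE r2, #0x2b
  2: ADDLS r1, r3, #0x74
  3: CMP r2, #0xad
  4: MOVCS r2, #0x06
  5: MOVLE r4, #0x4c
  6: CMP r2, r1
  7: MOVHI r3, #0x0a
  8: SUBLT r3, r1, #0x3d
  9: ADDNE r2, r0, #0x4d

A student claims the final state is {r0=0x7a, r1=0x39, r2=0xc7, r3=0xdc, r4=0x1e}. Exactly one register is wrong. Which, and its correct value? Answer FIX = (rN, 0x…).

0: ✓ CMP  NZCV=1000
1: ✓ MOVNE  r2←0x2b
2: ✓ ADDLS  r1←0x39
3: ✓ CMP  NZCV=0000
4: · MOVCS
5: · MOVLE
6: ✓ CMP  NZCV=1000
7: · MOVHI
8: ✓ SUBLT  r3←0xfc
9: ✓ ADDNE  r2←0xc7

FIX = (r3, 0xfc)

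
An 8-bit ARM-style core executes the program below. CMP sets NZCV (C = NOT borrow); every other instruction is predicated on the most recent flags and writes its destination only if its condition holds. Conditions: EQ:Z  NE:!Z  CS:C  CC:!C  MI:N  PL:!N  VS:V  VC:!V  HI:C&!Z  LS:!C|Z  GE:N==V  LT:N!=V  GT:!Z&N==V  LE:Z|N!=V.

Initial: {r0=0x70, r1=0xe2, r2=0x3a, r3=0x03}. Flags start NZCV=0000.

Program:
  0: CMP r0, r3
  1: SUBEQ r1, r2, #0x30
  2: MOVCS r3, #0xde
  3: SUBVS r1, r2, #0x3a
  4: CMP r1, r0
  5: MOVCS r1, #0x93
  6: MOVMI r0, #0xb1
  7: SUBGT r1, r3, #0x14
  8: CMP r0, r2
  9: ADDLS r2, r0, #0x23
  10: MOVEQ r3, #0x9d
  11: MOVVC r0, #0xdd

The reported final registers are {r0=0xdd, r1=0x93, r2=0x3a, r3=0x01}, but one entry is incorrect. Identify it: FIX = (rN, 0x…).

0: ✓ CMP  NZCV=0010
1: · SUBEQ
2: ✓ MOVCS  r3←0xde
3: · SUBVS
4: ✓ CMP  NZCV=0011
5: ✓ MOVCS  r1←0x93
6: · MOVMI
7: · SUBGT
8: ✓ CMP  NZCV=0010
9: · ADDLS
10: · MOVEQ
11: ✓ MOVVC  r0←0xdd

FIX = (r3, 0xde)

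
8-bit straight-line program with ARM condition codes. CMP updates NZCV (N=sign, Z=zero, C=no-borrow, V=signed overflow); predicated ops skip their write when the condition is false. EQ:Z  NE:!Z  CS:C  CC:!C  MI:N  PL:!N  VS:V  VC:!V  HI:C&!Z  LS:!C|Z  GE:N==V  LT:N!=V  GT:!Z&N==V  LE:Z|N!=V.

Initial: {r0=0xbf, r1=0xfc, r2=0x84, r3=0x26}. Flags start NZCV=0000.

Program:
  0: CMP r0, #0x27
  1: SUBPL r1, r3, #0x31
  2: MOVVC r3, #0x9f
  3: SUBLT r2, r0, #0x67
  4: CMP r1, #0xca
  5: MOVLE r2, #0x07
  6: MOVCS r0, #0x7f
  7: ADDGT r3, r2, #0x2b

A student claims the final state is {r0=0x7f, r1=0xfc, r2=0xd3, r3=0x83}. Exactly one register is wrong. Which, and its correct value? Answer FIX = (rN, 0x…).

FIX = (r2, 0x58)

[0] flags=1010 → (cmp)
[1] flags=1010 PL?F → skip
[2] flags=1010 VC?T → r3=0x9f
[3] flags=1010 LT?T → r2=0x58
[4] flags=0010 → (cmp)
[5] flags=0010 LE?F → skip
[6] flags=0010 CS?T → r0=0x7f
[7] flags=0010 GT?T → r3=0x83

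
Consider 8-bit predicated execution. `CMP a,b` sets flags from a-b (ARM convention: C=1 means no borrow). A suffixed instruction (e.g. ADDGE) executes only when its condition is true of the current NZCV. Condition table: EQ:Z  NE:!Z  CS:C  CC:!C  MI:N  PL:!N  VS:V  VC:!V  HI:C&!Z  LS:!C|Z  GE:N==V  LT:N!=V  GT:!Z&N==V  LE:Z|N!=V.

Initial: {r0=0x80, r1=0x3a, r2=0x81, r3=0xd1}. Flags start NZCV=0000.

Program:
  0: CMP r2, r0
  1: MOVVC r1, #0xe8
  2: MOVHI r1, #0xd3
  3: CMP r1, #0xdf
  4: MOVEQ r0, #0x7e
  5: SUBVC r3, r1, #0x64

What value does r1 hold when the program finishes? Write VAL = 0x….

VAL = 0xd3

[0] flags=0010 → (cmp)
[1] flags=0010 VC?T → r1=0xe8
[2] flags=0010 HI?T → r1=0xd3
[3] flags=1000 → (cmp)
[4] flags=1000 EQ?F → skip
[5] flags=1000 VC?T → r3=0x6f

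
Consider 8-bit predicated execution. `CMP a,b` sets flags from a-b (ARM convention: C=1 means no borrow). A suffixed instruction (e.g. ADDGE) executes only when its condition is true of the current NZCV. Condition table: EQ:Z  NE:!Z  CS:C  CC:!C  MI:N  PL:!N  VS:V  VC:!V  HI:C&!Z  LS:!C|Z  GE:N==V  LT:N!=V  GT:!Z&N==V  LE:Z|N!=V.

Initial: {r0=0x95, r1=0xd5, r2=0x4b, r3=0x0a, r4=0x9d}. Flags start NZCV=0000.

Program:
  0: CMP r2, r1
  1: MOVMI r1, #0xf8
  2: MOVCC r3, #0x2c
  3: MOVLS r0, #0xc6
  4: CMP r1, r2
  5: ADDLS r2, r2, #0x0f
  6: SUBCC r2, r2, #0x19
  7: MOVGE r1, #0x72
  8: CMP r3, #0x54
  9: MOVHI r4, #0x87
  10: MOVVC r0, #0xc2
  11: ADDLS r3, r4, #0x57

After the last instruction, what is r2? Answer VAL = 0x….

VAL = 0x4b

[0] flags=0000 → (cmp)
[1] flags=0000 MI?F → skip
[2] flags=0000 CC?T → r3=0x2c
[3] flags=0000 LS?T → r0=0xc6
[4] flags=1010 → (cmp)
[5] flags=1010 LS?F → skip
[6] flags=1010 CC?F → skip
[7] flags=1010 GE?F → skip
[8] flags=1000 → (cmp)
[9] flags=1000 HI?F → skip
[10] flags=1000 VC?T → r0=0xc2
[11] flags=1000 LS?T → r3=0xf4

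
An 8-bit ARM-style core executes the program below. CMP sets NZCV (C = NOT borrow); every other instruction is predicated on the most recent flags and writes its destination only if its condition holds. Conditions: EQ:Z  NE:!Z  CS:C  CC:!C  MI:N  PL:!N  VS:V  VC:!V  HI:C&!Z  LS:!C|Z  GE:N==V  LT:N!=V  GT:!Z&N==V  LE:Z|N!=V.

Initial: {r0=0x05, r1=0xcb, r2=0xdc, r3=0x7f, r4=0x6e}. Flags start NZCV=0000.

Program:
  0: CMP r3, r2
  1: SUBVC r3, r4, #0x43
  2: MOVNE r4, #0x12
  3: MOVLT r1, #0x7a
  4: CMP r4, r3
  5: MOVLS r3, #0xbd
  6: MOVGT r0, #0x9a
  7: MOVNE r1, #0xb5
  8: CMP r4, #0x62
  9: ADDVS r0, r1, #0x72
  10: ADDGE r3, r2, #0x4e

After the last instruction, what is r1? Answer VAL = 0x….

VAL = 0xb5

0: ✓ CMP  NZCV=1001
1: · SUBVC
2: ✓ MOVNE  r4←0x12
3: · MOVLT
4: ✓ CMP  NZCV=1000
5: ✓ MOVLS  r3←0xbd
6: · MOVGT
7: ✓ MOVNE  r1←0xb5
8: ✓ CMP  NZCV=1000
9: · ADDVS
10: · ADDGE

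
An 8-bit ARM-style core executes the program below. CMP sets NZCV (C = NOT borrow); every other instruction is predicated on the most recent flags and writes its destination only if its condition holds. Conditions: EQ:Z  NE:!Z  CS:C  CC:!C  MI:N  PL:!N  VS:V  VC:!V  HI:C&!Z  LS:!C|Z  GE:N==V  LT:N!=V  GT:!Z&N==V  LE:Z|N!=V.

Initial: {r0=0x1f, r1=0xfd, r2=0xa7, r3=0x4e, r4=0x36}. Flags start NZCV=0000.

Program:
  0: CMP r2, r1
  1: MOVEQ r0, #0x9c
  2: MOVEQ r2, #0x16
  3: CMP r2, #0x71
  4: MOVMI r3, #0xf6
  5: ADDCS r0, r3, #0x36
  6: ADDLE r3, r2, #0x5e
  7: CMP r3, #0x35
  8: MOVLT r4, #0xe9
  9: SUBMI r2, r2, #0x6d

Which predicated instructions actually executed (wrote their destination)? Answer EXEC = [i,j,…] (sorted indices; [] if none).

EXEC = [5,6,8,9]

0: ✓ CMP  NZCV=1000
1: · MOVEQ
2: · MOVEQ
3: ✓ CMP  NZCV=0011
4: · MOVMI
5: ✓ ADDCS  r0←0x84
6: ✓ ADDLE  r3←0x05
7: ✓ CMP  NZCV=1000
8: ✓ MOVLT  r4←0xe9
9: ✓ SUBMI  r2←0x3a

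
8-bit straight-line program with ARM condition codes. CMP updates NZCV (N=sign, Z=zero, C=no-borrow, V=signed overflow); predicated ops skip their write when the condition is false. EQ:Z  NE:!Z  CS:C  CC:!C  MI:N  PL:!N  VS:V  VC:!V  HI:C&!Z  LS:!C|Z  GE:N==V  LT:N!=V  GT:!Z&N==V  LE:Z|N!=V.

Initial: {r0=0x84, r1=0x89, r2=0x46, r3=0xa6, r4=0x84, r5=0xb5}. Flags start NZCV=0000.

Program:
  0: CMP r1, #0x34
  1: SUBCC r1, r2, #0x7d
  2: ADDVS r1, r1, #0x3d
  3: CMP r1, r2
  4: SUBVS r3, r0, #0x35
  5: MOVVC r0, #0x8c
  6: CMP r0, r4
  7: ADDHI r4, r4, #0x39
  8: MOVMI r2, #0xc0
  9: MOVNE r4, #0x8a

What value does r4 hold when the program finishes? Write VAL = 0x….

VAL = 0x8a

[0] flags=0011 → (cmp)
[1] flags=0011 CC?F → skip
[2] flags=0011 VS?T → r1=0xc6
[3] flags=1010 → (cmp)
[4] flags=1010 VS?F → skip
[5] flags=1010 VC?T → r0=0x8c
[6] flags=0010 → (cmp)
[7] flags=0010 HI?T → r4=0xbd
[8] flags=0010 MI?F → skip
[9] flags=0010 NE?T → r4=0x8a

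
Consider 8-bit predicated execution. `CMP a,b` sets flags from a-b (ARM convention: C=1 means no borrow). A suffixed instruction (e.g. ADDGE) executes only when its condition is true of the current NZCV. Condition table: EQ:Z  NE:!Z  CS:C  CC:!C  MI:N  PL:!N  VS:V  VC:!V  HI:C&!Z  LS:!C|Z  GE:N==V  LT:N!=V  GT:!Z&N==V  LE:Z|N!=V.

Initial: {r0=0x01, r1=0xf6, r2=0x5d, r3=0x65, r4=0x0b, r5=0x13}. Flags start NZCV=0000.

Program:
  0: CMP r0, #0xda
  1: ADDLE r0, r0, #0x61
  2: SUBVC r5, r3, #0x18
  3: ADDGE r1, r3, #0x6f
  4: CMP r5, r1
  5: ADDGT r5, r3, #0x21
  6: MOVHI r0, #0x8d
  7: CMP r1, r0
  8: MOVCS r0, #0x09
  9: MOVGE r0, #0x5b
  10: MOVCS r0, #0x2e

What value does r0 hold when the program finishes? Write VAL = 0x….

[0] flags=0000 → (cmp)
[1] flags=0000 LE?F → skip
[2] flags=0000 VC?T → r5=0x4d
[3] flags=0000 GE?T → r1=0xd4
[4] flags=0000 → (cmp)
[5] flags=0000 GT?T → r5=0x86
[6] flags=0000 HI?F → skip
[7] flags=1010 → (cmp)
[8] flags=1010 CS?T → r0=0x09
[9] flags=1010 GE?F → skip
[10] flags=1010 CS?T → r0=0x2e

VAL = 0x2e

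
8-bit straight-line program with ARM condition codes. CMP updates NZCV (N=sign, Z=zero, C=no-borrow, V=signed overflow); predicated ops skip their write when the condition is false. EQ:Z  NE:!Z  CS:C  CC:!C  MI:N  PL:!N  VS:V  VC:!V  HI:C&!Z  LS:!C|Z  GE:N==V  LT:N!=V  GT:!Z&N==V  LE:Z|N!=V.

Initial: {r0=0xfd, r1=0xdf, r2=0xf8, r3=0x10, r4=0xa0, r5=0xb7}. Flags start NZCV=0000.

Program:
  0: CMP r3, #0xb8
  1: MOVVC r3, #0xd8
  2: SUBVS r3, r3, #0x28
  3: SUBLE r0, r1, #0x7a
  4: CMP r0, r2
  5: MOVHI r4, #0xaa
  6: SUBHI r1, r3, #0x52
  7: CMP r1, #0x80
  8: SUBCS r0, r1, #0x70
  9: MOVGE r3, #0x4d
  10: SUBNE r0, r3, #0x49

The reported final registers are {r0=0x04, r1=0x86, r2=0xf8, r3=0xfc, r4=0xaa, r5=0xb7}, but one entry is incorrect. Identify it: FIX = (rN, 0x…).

FIX = (r3, 0x4d)

0: ✓ CMP  NZCV=0000
1: ✓ MOVVC  r3←0xd8
2: · SUBVS
3: · SUBLE
4: ✓ CMP  NZCV=0010
5: ✓ MOVHI  r4←0xaa
6: ✓ SUBHI  r1←0x86
7: ✓ CMP  NZCV=0010
8: ✓ SUBCS  r0←0x16
9: ✓ MOVGE  r3←0x4d
10: ✓ SUBNE  r0←0x04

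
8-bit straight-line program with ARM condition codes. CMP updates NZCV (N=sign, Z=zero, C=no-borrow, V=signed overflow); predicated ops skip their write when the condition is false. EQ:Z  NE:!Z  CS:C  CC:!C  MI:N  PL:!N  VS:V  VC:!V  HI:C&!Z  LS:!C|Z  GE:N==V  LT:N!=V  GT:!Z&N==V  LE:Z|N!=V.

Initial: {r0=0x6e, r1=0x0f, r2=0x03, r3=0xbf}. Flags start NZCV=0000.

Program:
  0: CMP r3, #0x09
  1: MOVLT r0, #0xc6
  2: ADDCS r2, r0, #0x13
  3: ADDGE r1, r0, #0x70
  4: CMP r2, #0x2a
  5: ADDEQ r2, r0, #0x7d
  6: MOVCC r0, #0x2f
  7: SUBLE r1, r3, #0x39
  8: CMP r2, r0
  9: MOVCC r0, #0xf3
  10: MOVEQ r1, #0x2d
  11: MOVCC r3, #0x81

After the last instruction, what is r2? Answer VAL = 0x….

VAL = 0xd9

0: ✓ CMP  NZCV=1010
1: ✓ MOVLT  r0←0xc6
2: ✓ ADDCS  r2←0xd9
3: · ADDGE
4: ✓ CMP  NZCV=1010
5: · ADDEQ
6: · MOVCC
7: ✓ SUBLE  r1←0x86
8: ✓ CMP  NZCV=0010
9: · MOVCC
10: · MOVEQ
11: · MOVCC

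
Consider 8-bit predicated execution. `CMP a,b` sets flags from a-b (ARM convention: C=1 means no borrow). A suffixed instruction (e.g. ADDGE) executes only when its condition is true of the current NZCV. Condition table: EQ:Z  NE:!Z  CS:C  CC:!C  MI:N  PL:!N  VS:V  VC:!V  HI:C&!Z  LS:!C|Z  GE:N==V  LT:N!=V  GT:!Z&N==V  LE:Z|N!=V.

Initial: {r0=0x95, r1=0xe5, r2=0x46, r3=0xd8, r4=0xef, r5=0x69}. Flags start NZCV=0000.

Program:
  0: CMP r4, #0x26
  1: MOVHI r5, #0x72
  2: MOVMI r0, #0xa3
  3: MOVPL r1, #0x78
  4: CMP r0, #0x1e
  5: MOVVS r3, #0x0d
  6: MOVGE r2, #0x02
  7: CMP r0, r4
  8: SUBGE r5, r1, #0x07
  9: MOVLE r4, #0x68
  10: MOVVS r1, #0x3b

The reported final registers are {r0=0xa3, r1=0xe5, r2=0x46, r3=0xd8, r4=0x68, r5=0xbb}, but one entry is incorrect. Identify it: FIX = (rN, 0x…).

[0] flags=1010 → (cmp)
[1] flags=1010 HI?T → r5=0x72
[2] flags=1010 MI?T → r0=0xa3
[3] flags=1010 PL?F → skip
[4] flags=1010 → (cmp)
[5] flags=1010 VS?F → skip
[6] flags=1010 GE?F → skip
[7] flags=1000 → (cmp)
[8] flags=1000 GE?F → skip
[9] flags=1000 LE?T → r4=0x68
[10] flags=1000 VS?F → skip

FIX = (r5, 0x72)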